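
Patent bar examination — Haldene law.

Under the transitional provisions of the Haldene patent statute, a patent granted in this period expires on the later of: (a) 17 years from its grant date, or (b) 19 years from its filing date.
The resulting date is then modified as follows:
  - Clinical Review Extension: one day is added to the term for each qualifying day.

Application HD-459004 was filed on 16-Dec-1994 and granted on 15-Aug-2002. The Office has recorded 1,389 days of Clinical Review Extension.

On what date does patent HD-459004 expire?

(a) grant + 17 years → 15 August 2019.
(b) filing + 19 years → 16 December 2013.
Later of the two: 15 August 2019.
Clinical Review Extension: +1389 days → 4 June 2023.

June 4, 2023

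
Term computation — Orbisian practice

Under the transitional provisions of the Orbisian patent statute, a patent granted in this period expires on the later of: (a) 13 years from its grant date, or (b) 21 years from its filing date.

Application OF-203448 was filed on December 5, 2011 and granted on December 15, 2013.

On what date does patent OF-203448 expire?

(a) grant + 13 years → 15 December 2026.
(b) filing + 21 years → 5 December 2032.
Later of the two: 5 December 2032.

2032-12-05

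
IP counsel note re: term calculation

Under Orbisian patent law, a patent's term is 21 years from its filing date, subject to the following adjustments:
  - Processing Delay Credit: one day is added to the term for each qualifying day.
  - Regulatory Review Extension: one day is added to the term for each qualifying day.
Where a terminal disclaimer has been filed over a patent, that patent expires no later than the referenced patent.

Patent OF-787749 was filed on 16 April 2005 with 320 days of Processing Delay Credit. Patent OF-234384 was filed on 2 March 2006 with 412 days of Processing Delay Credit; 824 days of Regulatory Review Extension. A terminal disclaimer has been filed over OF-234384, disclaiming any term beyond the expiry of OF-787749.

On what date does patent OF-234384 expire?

Natural term of OF-234384:
  Base: filing + 21 years → 2 March 2027.
  Processing Delay Credit: +412 days → 17 April 2028.
  Regulatory Review Extension: +824 days → 20 July 2030.
Expiry of referenced patent OF-787749:
  Base: filing + 21 years → 16 April 2026.
  Processing Delay Credit: +320 days → 2 March 2027.
Terminal disclaimer: OF-234384 expires on the earlier of 20 July 2030 and 2 March 2027.

2027-03-02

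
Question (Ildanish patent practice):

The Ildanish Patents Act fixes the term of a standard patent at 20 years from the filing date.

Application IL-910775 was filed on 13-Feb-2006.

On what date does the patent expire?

Filing date + 20 years → 13 February 2026.

February 13, 2026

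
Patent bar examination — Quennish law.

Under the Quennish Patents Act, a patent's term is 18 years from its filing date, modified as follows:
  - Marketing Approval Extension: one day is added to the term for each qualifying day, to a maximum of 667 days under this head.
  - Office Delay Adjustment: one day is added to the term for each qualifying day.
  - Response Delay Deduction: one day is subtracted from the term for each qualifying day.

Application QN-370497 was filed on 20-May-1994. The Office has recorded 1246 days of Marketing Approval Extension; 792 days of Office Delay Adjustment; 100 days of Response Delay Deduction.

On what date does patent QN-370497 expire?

Base term: filing date + 18 years → 20 May 2012.
Marketing Approval Extension: 1246 days claimed exceeds the 667-day cap, so +667 days → 18 March 2014.
Office Delay Adjustment: +792 days → 18 May 2016.
Response Delay Deduction: −100 days → 8 February 2016.

February 8, 2016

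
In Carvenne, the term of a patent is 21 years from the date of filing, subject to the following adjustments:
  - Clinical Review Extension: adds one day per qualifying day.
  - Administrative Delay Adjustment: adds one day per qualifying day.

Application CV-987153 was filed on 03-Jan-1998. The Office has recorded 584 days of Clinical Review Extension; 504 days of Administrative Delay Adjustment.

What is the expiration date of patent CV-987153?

Base term: filing date + 21 years → 3 January 2019.
Clinical Review Extension: +584 days → 9 August 2020.
Administrative Delay Adjustment: +504 days → 26 December 2021.

2021-12-26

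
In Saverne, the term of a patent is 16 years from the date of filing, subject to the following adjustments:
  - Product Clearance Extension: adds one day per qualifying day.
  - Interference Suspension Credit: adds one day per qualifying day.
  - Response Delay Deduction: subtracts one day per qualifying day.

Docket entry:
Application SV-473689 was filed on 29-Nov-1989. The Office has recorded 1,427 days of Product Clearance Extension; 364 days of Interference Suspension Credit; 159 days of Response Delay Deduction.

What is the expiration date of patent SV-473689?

Base term: filing date + 16 years → 29 November 2005.
Product Clearance Extension: +1427 days → 26 October 2009.
Interference Suspension Credit: +364 days → 25 October 2010.
Response Delay Deduction: −159 days → 19 May 2010.

2010-05-19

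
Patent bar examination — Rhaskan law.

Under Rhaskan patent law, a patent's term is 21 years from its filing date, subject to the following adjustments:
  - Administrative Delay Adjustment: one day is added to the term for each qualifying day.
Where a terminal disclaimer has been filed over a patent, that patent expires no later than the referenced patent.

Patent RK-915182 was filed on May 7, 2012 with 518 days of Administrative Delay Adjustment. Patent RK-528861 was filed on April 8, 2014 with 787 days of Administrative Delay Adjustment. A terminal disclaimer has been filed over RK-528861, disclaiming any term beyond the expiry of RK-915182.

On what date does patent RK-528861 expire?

Natural term of RK-528861:
  Base: filing + 21 years → 8 April 2035.
  Administrative Delay Adjustment: +787 days → 3 June 2037.
Expiry of referenced patent RK-915182:
  Base: filing + 21 years → 7 May 2033.
  Administrative Delay Adjustment: +518 days → 7 October 2034.
Terminal disclaimer: RK-528861 expires on the earlier of 3 June 2037 and 7 October 2034.

2034-10-07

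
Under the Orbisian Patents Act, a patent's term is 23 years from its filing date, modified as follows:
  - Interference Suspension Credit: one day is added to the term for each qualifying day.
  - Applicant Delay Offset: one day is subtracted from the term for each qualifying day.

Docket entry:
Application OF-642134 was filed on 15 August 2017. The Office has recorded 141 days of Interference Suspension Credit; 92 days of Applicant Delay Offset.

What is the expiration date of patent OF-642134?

2040-10-03

Base term: filing date + 23 years → 15 August 2040.
Interference Suspension Credit: +141 days → 3 January 2041.
Applicant Delay Offset: −92 days → 3 October 2040.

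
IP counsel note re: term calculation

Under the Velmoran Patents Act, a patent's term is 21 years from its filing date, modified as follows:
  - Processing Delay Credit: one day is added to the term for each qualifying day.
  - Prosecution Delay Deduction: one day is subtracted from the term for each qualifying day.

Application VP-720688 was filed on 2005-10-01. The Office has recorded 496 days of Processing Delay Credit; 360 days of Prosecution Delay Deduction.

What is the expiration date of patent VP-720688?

Base term: filing date + 21 years → 1 October 2026.
Processing Delay Credit: +496 days → 9 February 2028.
Prosecution Delay Deduction: −360 days → 14 February 2027.

2027-02-14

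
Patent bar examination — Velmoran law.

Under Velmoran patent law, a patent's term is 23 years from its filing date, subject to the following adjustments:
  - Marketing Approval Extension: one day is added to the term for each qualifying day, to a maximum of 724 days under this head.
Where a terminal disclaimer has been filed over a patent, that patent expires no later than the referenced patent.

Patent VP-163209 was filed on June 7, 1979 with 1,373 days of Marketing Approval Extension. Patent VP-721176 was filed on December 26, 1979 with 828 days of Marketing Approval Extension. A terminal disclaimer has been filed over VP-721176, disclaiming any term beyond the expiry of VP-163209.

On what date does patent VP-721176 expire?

2004-05-31

Natural term of VP-721176:
  Base: filing + 23 years → 26 December 2002.
  Marketing Approval Extension: 828 days claimed exceeds the 724-day cap, so +724 days → 19 December 2004.
Expiry of referenced patent VP-163209:
  Base: filing + 23 years → 7 June 2002.
  Marketing Approval Extension: 1373 days claimed exceeds the 724-day cap, so +724 days → 31 May 2004.
Terminal disclaimer: VP-721176 expires on the earlier of 19 December 2004 and 31 May 2004.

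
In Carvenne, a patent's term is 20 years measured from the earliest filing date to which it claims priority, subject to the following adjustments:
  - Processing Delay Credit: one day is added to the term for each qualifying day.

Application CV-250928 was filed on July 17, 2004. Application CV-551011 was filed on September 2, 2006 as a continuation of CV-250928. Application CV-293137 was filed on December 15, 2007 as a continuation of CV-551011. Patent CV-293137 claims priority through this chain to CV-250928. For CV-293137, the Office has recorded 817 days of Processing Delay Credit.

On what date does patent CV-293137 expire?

Earliest priority filing: 17 July 2004.
Base term: 17 July 2004 + 20 years → 17 July 2024.
Processing Delay Credit: +817 days → 12 October 2026.

October 12, 2026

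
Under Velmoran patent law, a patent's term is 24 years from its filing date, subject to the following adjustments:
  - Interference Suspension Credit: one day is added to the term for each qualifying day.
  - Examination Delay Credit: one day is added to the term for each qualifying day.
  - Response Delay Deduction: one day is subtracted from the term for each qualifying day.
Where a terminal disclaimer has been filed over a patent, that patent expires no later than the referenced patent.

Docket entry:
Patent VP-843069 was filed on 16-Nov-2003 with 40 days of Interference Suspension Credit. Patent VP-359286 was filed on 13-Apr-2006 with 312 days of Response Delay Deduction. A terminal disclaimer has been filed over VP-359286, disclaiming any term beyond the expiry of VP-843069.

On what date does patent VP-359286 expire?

December 26, 2027

Natural term of VP-359286:
  Base: filing + 24 years → 13 April 2030.
  Response Delay Deduction: −312 days → 5 June 2029.
Expiry of referenced patent VP-843069:
  Base: filing + 24 years → 16 November 2027.
  Interference Suspension Credit: +40 days → 26 December 2027.
Terminal disclaimer: VP-359286 expires on the earlier of 5 June 2029 and 26 December 2027.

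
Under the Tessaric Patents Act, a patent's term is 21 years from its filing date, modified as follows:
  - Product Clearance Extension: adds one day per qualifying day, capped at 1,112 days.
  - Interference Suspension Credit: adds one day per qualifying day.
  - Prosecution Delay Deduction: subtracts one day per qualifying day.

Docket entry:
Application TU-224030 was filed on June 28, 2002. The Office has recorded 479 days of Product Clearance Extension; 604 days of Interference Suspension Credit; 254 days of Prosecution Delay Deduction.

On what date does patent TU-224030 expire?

Base term: filing date + 21 years → 28 June 2023.
Product Clearance Extension: 479 days (within the 1112-day cap) → +479 days → 19 October 2024.
Interference Suspension Credit: +604 days → 15 June 2026.
Prosecution Delay Deduction: −254 days → 4 October 2025.

2025-10-04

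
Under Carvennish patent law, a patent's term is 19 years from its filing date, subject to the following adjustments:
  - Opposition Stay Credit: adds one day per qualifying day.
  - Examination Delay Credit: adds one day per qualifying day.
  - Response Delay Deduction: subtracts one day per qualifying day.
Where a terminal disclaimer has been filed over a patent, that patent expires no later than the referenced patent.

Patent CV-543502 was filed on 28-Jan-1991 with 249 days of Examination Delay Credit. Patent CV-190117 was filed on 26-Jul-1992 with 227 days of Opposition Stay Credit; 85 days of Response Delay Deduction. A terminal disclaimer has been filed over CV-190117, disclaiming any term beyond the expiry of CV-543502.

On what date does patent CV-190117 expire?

Natural term of CV-190117:
  Base: filing + 19 years → 26 July 2011.
  Opposition Stay Credit: +227 days → 9 March 2012.
  Response Delay Deduction: −85 days → 15 December 2011.
Expiry of referenced patent CV-543502:
  Base: filing + 19 years → 28 January 2010.
  Examination Delay Credit: +249 days → 4 October 2010.
Terminal disclaimer: CV-190117 expires on the earlier of 15 December 2011 and 4 October 2010.

October 4, 2010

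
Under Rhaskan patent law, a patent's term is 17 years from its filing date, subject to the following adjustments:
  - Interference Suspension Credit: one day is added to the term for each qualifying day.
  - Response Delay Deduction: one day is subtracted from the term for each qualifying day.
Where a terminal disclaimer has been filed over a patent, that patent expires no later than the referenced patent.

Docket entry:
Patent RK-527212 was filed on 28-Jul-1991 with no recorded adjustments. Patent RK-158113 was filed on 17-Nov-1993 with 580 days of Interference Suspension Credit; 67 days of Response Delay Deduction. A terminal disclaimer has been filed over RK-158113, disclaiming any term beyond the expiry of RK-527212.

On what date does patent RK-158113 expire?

2008-07-28

Natural term of RK-158113:
  Base: filing + 17 years → 17 November 2010.
  Interference Suspension Credit: +580 days → 19 June 2012.
  Response Delay Deduction: −67 days → 13 April 2012.
Expiry of referenced patent RK-527212:
  Base: filing + 17 years → 28 July 2008.
Terminal disclaimer: RK-158113 expires on the earlier of 13 April 2012 and 28 July 2008.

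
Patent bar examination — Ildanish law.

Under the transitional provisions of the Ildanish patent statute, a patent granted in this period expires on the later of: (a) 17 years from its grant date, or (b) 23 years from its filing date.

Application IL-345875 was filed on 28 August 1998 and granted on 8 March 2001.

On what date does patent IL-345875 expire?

August 28, 2021

(a) grant + 17 years → 8 March 2018.
(b) filing + 23 years → 28 August 2021.
Later of the two: 28 August 2021.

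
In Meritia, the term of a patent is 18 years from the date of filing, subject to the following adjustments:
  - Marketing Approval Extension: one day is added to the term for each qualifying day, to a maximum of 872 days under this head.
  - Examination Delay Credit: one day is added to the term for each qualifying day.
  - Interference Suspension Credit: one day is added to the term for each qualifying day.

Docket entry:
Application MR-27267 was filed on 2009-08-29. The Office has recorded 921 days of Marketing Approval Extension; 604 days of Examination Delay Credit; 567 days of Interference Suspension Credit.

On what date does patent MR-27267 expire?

April 2, 2033

Base term: filing date + 18 years → 29 August 2027.
Marketing Approval Extension: 921 days claimed exceeds the 872-day cap, so +872 days → 17 January 2030.
Examination Delay Credit: +604 days → 13 September 2031.
Interference Suspension Credit: +567 days → 2 April 2033.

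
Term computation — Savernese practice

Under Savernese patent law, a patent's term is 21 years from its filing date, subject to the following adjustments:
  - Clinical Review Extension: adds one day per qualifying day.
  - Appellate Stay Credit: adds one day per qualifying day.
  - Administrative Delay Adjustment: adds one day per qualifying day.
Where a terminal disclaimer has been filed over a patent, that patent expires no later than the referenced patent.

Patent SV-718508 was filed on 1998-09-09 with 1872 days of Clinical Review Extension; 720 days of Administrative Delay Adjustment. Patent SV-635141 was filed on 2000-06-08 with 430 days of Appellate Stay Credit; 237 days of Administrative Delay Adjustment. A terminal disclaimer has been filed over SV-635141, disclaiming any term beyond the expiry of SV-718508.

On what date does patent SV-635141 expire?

Natural term of SV-635141:
  Base: filing + 21 years → 8 June 2021.
  Appellate Stay Credit: +430 days → 12 August 2022.
  Administrative Delay Adjustment: +237 days → 6 April 2023.
Expiry of referenced patent SV-718508:
  Base: filing + 21 years → 9 September 2019.
  Clinical Review Extension: +1872 days → 24 October 2024.
  Administrative Delay Adjustment: +720 days → 14 October 2026.
Terminal disclaimer: SV-635141 expires on the earlier of 6 April 2023 and 14 October 2026.

2023-04-06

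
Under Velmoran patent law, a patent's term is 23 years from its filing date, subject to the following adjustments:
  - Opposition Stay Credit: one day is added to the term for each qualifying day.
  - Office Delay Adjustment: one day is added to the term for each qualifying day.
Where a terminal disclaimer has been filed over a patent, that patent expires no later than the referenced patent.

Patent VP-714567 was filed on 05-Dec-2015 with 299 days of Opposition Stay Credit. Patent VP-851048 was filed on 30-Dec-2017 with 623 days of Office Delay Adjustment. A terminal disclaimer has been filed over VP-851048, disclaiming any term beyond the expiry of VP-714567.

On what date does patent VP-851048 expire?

Natural term of VP-851048:
  Base: filing + 23 years → 30 December 2040.
  Office Delay Adjustment: +623 days → 14 September 2042.
Expiry of referenced patent VP-714567:
  Base: filing + 23 years → 5 December 2038.
  Opposition Stay Credit: +299 days → 30 September 2039.
Terminal disclaimer: VP-851048 expires on the earlier of 14 September 2042 and 30 September 2039.

September 30, 2039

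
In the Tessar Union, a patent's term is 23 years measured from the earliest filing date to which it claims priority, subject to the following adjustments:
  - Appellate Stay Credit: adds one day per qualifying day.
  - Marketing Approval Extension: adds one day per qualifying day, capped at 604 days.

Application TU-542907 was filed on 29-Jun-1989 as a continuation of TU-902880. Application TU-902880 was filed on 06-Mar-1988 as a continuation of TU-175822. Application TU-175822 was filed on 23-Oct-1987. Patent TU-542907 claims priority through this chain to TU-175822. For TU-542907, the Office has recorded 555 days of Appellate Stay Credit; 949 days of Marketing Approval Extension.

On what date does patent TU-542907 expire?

2013-12-25

Earliest priority filing: 23 October 1987.
Base term: 23 October 1987 + 23 years → 23 October 2010.
Appellate Stay Credit: +555 days → 30 April 2012.
Marketing Approval Extension: 949 days claimed exceeds the 604-day cap, so +604 days → 25 December 2013.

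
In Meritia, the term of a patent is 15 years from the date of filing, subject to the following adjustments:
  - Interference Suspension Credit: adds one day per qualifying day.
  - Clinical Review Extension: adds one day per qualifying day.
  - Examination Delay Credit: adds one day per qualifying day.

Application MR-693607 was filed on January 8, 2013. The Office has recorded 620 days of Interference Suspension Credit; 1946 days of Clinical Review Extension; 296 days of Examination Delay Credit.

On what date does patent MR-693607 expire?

Base term: filing date + 15 years → 8 January 2028.
Interference Suspension Credit: +620 days → 19 September 2029.
Clinical Review Extension: +1946 days → 17 January 2035.
Examination Delay Credit: +296 days → 9 November 2035.

November 9, 2035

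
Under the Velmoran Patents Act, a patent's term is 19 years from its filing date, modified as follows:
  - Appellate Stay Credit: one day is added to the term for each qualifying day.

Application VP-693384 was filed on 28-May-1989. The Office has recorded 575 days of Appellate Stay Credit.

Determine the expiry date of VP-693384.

Base term: filing date + 19 years → 28 May 2008.
Appellate Stay Credit: +575 days → 24 December 2009.

2009-12-24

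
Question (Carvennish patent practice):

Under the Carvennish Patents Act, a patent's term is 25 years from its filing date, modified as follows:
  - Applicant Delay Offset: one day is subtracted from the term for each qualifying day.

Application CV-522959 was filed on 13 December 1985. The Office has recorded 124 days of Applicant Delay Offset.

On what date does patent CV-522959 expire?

August 11, 2010

Base term: filing date + 25 years → 13 December 2010.
Applicant Delay Offset: −124 days → 11 August 2010.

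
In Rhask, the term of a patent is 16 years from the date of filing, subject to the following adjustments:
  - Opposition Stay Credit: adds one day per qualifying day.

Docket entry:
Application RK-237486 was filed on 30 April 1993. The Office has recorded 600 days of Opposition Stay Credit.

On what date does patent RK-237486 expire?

December 21, 2010

Base term: filing date + 16 years → 30 April 2009.
Opposition Stay Credit: +600 days → 21 December 2010.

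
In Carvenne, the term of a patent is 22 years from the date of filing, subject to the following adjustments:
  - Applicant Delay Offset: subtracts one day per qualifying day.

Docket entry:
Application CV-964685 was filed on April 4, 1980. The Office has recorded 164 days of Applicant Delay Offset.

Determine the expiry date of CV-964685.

Base term: filing date + 22 years → 4 April 2002.
Applicant Delay Offset: −164 days → 22 October 2001.

2001-10-22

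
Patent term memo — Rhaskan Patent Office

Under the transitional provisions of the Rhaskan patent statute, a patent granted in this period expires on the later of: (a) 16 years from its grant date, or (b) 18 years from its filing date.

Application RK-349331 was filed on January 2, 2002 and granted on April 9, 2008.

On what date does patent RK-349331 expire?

April 9, 2024

(a) grant + 16 years → 9 April 2024.
(b) filing + 18 years → 2 January 2020.
Later of the two: 9 April 2024.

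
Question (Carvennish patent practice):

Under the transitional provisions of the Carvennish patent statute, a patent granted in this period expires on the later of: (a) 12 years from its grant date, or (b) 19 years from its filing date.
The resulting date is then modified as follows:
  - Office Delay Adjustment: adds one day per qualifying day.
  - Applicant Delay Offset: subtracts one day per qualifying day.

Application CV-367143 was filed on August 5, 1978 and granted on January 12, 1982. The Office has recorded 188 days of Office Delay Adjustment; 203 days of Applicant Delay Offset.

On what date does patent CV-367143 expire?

1997-07-21

(a) grant + 12 years → 12 January 1994.
(b) filing + 19 years → 5 August 1997.
Later of the two: 5 August 1997.
Office Delay Adjustment: +188 days → 9 February 1998.
Applicant Delay Offset: −203 days → 21 July 1997.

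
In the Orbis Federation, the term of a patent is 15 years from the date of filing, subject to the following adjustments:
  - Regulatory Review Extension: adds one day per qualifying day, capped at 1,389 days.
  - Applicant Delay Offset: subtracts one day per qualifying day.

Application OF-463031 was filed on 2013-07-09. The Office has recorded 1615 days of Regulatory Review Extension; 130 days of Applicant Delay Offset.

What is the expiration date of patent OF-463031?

December 20, 2031

Base term: filing date + 15 years → 9 July 2028.
Regulatory Review Extension: 1615 days claimed exceeds the 1389-day cap, so +1389 days → 28 April 2032.
Applicant Delay Offset: −130 days → 20 December 2031.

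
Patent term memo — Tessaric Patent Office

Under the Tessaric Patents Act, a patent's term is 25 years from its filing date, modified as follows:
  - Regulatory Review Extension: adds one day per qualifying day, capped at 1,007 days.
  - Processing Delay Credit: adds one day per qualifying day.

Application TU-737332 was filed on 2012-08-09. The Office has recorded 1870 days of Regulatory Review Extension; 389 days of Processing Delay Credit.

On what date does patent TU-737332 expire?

June 5, 2041

Base term: filing date + 25 years → 9 August 2037.
Regulatory Review Extension: 1870 days claimed exceeds the 1007-day cap, so +1007 days → 12 May 2040.
Processing Delay Credit: +389 days → 5 June 2041.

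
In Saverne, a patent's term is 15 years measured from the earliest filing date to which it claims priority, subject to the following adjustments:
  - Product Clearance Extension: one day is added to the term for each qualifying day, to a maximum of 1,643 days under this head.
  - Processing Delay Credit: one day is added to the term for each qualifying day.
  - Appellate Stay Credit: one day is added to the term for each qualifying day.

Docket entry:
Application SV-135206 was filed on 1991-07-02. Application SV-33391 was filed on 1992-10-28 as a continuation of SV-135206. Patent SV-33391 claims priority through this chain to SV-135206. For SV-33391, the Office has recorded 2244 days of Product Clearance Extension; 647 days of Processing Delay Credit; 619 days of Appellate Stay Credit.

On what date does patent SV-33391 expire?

Earliest priority filing: 2 July 1991.
Base term: 2 July 1991 + 15 years → 2 July 2006.
Product Clearance Extension: 2244 days claimed exceeds the 1643-day cap, so +1643 days → 31 December 2010.
Processing Delay Credit: +647 days → 8 October 2012.
Appellate Stay Credit: +619 days → 19 June 2014.

June 19, 2014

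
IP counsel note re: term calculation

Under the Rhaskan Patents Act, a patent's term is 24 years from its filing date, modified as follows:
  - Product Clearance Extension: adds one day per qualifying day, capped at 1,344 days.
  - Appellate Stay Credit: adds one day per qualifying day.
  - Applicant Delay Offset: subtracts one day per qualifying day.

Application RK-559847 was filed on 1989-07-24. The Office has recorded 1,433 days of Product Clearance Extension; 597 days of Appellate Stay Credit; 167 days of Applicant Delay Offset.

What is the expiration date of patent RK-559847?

June 2, 2018

Base term: filing date + 24 years → 24 July 2013.
Product Clearance Extension: 1433 days claimed exceeds the 1344-day cap, so +1344 days → 29 March 2017.
Appellate Stay Credit: +597 days → 16 November 2018.
Applicant Delay Offset: −167 days → 2 June 2018.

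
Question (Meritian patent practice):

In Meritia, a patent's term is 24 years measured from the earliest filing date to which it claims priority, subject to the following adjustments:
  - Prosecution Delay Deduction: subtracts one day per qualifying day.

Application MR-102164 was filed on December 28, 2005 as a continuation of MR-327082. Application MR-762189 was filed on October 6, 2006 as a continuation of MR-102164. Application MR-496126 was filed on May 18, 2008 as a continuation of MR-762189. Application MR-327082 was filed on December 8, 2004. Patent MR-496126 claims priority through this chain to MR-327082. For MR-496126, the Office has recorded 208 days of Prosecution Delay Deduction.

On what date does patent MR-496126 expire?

May 14, 2028

Earliest priority filing: 8 December 2004.
Base term: 8 December 2004 + 24 years → 8 December 2028.
Prosecution Delay Deduction: −208 days → 14 May 2028.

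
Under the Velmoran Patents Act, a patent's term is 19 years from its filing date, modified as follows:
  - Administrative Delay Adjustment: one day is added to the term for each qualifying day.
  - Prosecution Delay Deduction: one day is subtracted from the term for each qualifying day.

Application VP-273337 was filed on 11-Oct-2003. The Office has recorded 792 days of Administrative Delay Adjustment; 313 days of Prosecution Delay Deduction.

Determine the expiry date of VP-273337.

February 2, 2024

Base term: filing date + 19 years → 11 October 2022.
Administrative Delay Adjustment: +792 days → 11 December 2024.
Prosecution Delay Deduction: −313 days → 2 February 2024.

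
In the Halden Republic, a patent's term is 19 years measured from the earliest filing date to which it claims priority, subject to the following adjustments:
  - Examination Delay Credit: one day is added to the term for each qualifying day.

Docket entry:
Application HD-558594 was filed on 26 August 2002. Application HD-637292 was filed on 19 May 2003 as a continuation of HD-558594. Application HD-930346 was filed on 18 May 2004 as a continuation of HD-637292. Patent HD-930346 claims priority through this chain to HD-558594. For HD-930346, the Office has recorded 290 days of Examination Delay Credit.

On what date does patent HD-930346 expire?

June 12, 2022

Earliest priority filing: 26 August 2002.
Base term: 26 August 2002 + 19 years → 26 August 2021.
Examination Delay Credit: +290 days → 12 June 2022.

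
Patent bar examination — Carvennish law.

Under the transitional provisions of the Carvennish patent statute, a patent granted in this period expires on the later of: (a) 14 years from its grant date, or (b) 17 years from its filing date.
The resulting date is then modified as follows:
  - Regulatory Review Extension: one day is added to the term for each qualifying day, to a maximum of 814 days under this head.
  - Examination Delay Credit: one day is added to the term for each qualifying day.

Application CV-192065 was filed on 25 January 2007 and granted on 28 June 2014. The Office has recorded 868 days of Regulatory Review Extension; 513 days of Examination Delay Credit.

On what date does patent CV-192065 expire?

2032-02-15

(a) grant + 14 years → 28 June 2028.
(b) filing + 17 years → 25 January 2024.
Later of the two: 28 June 2028.
Regulatory Review Extension: 868 days claimed exceeds the 814-day cap, so +814 days → 20 September 2030.
Examination Delay Credit: +513 days → 15 February 2032.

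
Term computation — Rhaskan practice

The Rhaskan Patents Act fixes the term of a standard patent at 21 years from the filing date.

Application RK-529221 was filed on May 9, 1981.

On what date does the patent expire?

Filing date + 21 years → 9 May 2002.

May 9, 2002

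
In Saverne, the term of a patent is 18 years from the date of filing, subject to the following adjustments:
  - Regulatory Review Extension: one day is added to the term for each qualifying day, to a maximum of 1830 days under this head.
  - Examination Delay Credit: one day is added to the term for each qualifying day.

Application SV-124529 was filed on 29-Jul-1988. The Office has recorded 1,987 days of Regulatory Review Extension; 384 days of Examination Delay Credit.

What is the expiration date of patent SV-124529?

2012-08-20

Base term: filing date + 18 years → 29 July 2006.
Regulatory Review Extension: 1987 days claimed exceeds the 1830-day cap, so +1830 days → 2 August 2011.
Examination Delay Credit: +384 days → 20 August 2012.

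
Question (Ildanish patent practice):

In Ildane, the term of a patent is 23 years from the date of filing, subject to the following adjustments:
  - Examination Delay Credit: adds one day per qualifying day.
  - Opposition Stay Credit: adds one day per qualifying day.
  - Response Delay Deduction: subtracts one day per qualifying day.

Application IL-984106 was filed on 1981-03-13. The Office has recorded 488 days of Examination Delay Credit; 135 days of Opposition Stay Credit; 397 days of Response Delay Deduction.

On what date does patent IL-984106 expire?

October 25, 2004

Base term: filing date + 23 years → 13 March 2004.
Examination Delay Credit: +488 days → 14 July 2005.
Opposition Stay Credit: +135 days → 26 November 2005.
Response Delay Deduction: −397 days → 25 October 2004.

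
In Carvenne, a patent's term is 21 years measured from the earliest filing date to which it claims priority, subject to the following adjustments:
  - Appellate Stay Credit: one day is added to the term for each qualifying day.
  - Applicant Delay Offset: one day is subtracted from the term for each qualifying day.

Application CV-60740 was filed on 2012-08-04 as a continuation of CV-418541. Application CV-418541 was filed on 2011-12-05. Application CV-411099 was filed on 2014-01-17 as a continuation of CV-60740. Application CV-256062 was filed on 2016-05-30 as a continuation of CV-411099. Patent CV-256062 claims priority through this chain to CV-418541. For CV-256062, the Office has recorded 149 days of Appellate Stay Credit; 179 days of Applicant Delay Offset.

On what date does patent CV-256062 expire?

2032-11-05

Earliest priority filing: 5 December 2011.
Base term: 5 December 2011 + 21 years → 5 December 2032.
Appellate Stay Credit: +149 days → 3 May 2033.
Applicant Delay Offset: −179 days → 5 November 2032.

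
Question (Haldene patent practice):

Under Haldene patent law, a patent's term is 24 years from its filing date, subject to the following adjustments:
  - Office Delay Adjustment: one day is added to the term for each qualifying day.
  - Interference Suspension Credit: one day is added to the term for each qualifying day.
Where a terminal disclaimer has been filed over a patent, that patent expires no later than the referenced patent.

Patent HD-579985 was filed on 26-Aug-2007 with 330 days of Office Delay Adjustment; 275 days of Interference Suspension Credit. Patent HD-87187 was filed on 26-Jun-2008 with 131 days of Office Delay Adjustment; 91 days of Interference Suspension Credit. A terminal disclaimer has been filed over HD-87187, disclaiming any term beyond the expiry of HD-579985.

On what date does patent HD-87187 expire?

Natural term of HD-87187:
  Base: filing + 24 years → 26 June 2032.
  Office Delay Adjustment: +131 days → 4 November 2032.
  Interference Suspension Credit: +91 days → 3 February 2033.
Expiry of referenced patent HD-579985:
  Base: filing + 24 years → 26 August 2031.
  Office Delay Adjustment: +330 days → 21 July 2032.
  Interference Suspension Credit: +275 days → 22 April 2033.
Terminal disclaimer: HD-87187 expires on the earlier of 3 February 2033 and 22 April 2033.

2033-02-03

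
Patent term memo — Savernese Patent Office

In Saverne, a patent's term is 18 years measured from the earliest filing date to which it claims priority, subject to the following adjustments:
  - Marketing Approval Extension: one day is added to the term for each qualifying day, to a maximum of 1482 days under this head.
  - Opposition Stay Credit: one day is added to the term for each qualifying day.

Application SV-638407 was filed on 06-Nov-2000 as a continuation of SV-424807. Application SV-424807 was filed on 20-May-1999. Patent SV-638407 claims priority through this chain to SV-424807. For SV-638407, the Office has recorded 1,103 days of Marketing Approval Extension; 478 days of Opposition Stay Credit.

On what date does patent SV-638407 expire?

Earliest priority filing: 20 May 1999.
Base term: 20 May 1999 + 18 years → 20 May 2017.
Marketing Approval Extension: 1103 days (within the 1482-day cap) → +1103 days → 27 May 2020.
Opposition Stay Credit: +478 days → 17 September 2021.

2021-09-17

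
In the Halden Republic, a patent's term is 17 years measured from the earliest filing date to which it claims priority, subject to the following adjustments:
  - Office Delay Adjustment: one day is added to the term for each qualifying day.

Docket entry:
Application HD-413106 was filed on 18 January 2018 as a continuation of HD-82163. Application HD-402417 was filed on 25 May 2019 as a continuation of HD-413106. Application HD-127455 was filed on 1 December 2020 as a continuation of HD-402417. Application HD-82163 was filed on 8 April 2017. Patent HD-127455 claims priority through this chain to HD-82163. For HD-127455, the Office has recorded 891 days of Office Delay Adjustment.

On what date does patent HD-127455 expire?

September 15, 2036

Earliest priority filing: 8 April 2017.
Base term: 8 April 2017 + 17 years → 8 April 2034.
Office Delay Adjustment: +891 days → 15 September 2036.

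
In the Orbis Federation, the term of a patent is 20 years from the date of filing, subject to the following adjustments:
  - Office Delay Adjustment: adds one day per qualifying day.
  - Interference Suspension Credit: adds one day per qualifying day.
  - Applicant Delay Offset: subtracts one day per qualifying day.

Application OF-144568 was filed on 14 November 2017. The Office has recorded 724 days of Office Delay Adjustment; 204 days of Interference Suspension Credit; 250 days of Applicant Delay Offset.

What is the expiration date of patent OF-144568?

September 23, 2039

Base term: filing date + 20 years → 14 November 2037.
Office Delay Adjustment: +724 days → 8 November 2039.
Interference Suspension Credit: +204 days → 30 May 2040.
Applicant Delay Offset: −250 days → 23 September 2039.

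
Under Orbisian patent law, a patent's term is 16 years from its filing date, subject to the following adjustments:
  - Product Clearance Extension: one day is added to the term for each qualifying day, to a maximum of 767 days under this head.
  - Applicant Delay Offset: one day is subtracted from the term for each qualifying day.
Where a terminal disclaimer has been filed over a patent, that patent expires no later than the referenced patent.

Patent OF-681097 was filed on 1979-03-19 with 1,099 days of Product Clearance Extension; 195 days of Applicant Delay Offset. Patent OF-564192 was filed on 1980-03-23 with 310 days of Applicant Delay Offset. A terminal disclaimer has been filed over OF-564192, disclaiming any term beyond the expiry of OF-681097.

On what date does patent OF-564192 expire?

1995-05-18

Natural term of OF-564192:
  Base: filing + 16 years → 23 March 1996.
  Applicant Delay Offset: −310 days → 18 May 1995.
Expiry of referenced patent OF-681097:
  Base: filing + 16 years → 19 March 1995.
  Product Clearance Extension: 1099 days claimed exceeds the 767-day cap, so +767 days → 24 April 1997.
  Applicant Delay Offset: −195 days → 11 October 1996.
Terminal disclaimer: OF-564192 expires on the earlier of 18 May 1995 and 11 October 1996.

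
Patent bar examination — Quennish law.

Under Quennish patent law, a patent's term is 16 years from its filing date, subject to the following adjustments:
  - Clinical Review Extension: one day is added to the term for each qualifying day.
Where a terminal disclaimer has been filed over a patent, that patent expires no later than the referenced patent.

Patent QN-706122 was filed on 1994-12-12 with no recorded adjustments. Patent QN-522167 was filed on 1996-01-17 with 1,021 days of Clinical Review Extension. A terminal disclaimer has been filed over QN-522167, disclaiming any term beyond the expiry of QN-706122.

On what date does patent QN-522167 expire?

Natural term of QN-522167:
  Base: filing + 16 years → 17 January 2012.
  Clinical Review Extension: +1021 days → 3 November 2014.
Expiry of referenced patent QN-706122:
  Base: filing + 16 years → 12 December 2010.
Terminal disclaimer: QN-522167 expires on the earlier of 3 November 2014 and 12 December 2010.

2010-12-12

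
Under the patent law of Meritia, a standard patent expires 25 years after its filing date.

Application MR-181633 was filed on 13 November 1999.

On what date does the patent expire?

Filing date + 25 years → 13 November 2024.

2024-11-13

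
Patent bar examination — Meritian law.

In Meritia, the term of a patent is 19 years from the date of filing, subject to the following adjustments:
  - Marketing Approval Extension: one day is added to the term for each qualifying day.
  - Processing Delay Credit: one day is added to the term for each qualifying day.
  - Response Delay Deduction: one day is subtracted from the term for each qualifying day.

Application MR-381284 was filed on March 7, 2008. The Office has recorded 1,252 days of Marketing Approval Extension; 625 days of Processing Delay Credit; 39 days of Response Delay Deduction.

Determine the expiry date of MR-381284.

Base term: filing date + 19 years → 7 March 2027.
Marketing Approval Extension: +1252 days → 10 August 2030.
Processing Delay Credit: +625 days → 26 April 2032.
Response Delay Deduction: −39 days → 18 March 2032.

March 18, 2032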